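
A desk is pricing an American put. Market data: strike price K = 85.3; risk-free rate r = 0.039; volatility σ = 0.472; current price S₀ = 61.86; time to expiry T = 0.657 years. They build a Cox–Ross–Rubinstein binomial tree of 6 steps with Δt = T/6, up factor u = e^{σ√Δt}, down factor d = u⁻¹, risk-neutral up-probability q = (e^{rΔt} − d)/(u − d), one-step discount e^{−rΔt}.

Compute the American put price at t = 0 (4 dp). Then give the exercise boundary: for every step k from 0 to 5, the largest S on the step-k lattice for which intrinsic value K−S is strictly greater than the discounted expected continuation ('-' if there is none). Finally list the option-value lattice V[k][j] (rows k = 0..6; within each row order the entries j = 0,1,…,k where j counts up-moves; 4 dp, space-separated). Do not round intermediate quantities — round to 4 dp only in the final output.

params: Δt=0.10950 u=1.16905 d=0.85540 q=0.47468 e^(-rΔt)=0.99574
t_6 payoffs: 61.0663 52.1806 40.0367 23.4400 0.7578 0.0000 0.0000
t_5: node(5,0) S=28.3303 payoff=56.9697 vs cont=56.6062 → 56.9697 [stop]  node(5,1) S=38.7181 payoff=46.5819 vs cont=46.2184 → 46.5819 [stop]  node(5,2) S=52.9149 payoff=32.3851 vs cont=32.0216 → 32.3851 [stop]  node(5,3) S=72.3172 payoff=12.9828 vs cont=12.6193 → 12.9828 [stop]  node(5,4) S=98.8338 payoff=0.0000 vs cont=0.3964 → 0.3964 [wait]  node(5,5) S=135.0731 payoff=0.0000 vs cont=0.0000 → 0.0000 [wait]  ⇒ S*(5)=72.3172
t_4: node(4,0) S=33.1194 payoff=52.1806 vs cont=51.8171 → 52.1806 [stop]  node(4,1) S=45.2633 payoff=40.0367 vs cont=39.6732 → 40.0367 [stop]  node(4,2) S=61.8600 payoff=23.4400 vs cont=23.0765 → 23.4400 [stop]  node(4,3) S=84.5422 payoff=0.7578 vs cont=6.9785 → 6.9785 [wait]  node(4,4) S=115.5413 payoff=0.0000 vs cont=0.2073 → 0.2073 [wait]  ⇒ S*(4)=61.8600
t_3: node(3,0) S=38.7181 payoff=46.5819 vs cont=46.2184 → 46.5819 [stop]  node(3,1) S=52.9149 payoff=32.3851 vs cont=32.0216 → 32.3851 [stop]  node(3,2) S=72.3172 payoff=12.9828 vs cont=15.5595 → 15.5595 [wait]  node(3,3) S=98.8338 payoff=0.0000 vs cont=3.7483 → 3.7483 [wait]  ⇒ S*(3)=52.9149
t_2: node(2,0) S=45.2633 payoff=40.0367 vs cont=39.6732 → 40.0367 [stop]  node(2,1) S=61.8600 payoff=23.4400 vs cont=24.2944 → 24.2944 [wait]  node(2,2) S=84.5422 payoff=0.7578 vs cont=9.9106 → 9.9106 [wait]  ⇒ S*(2)=45.2633
t_1: node(1,0) S=52.9149 payoff=32.3851 vs cont=32.4254 → 32.4254 [wait]  node(1,1) S=72.3172 payoff=12.9828 vs cont=17.3923 → 17.3923 [wait]  ⇒ S*(1)=-
t_0: node(0,0) S=61.8600 payoff=23.4400 vs cont=25.1818 → 25.1818 [wait]  ⇒ S*(0)=-

price = 25.1818
boundary = - - 45.2633 52.9149 61.8600 72.3172
tree:
25.1818
32.4254 17.3923
40.0367 24.2944 9.9106
46.5819 32.3851 15.5595 3.7483
52.1806 40.0367 23.4400 6.9785 0.2073
56.9697 46.5819 32.3851 12.9828 0.3964 0.0000
61.0663 52.1806 40.0367 23.4400 0.7578 0.0000 0.0000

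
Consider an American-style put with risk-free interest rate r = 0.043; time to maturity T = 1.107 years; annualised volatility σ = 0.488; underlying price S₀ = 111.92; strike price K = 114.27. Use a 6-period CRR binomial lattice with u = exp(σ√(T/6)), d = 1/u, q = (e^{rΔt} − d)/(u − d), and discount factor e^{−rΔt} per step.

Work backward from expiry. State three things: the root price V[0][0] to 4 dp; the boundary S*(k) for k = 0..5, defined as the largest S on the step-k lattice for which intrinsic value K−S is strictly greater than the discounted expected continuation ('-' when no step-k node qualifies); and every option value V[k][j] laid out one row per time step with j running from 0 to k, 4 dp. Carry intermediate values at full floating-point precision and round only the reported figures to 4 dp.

params: Δt=0.18450 u=1.23320 d=0.81090 q=0.46665 e^(-rΔt)=0.99210
t_6 payoffs: 82.4496 65.8781 40.6764 2.3500 0.0000 0.0000 0.0000
t_5: node(5,0) S=39.2409 payoff=75.0291 vs cont=74.1261 → 75.0291 [stop]  node(5,1) S=59.6769 payoff=54.5931 vs cont=53.6901 → 54.5931 [stop]  node(5,2) S=90.7557 payoff=23.5143 vs cont=22.6113 → 23.5143 [stop]  node(5,3) S=138.0198 payoff=0.0000 vs cont=1.2435 → 1.2435 [wait]  node(5,4) S=209.8983 payoff=0.0000 vs cont=0.0000 → 0.0000 [wait]  node(5,5) S=319.2099 payoff=0.0000 vs cont=0.0000 → 0.0000 [wait]  ⇒ S*(5)=90.7557
t_4: node(4,0) S=48.3919 payoff=65.8781 vs cont=64.9751 → 65.8781 [stop]  node(4,1) S=73.5936 payoff=40.6764 vs cont=39.7734 → 40.6764 [stop]  node(4,2) S=111.9200 payoff=2.3500 vs cont=13.0179 → 13.0179 [wait]  node(4,3) S=170.2061 payoff=0.0000 vs cont=0.6580 → 0.6580 [wait]  node(4,4) S=258.8467 payoff=0.0000 vs cont=0.0000 → 0.0000 [wait]  ⇒ S*(4)=73.5936
t_3: node(3,0) S=59.6769 payoff=54.5931 vs cont=53.6901 → 54.5931 [stop]  node(3,1) S=90.7557 payoff=23.5143 vs cont=27.5502 → 27.5502 [wait]  node(3,2) S=138.0198 payoff=0.0000 vs cont=7.1929 → 7.1929 [wait]  node(3,3) S=209.8983 payoff=0.0000 vs cont=0.3482 → 0.3482 [wait]  ⇒ S*(3)=59.6769
t_2: node(2,0) S=73.5936 payoff=40.6764 vs cont=41.6418 → 41.6418 [wait]  node(2,1) S=111.9200 payoff=2.3500 vs cont=17.9078 → 17.9078 [wait]  node(2,2) S=170.2061 payoff=0.0000 vs cont=3.9672 → 3.9672 [wait]  ⇒ S*(2)=-
t_1: node(1,0) S=90.7557 payoff=23.5143 vs cont=30.3249 → 30.3249 [wait]  node(1,1) S=138.0198 payoff=0.0000 vs cont=11.3123 → 11.3123 [wait]  ⇒ S*(1)=-
t_0: node(0,0) S=111.9200 payoff=2.3500 vs cont=21.2832 → 21.2832 [wait]  ⇒ S*(0)=-

price = 21.2832
boundary = - - - 59.6769 73.5936 90.7557
tree:
21.2832
30.3249 11.3123
41.6418 17.9078 3.9672
54.5931 27.5502 7.1929 0.3482
65.8781 40.6764 13.0179 0.6580 0.0000
75.0291 54.5931 23.5143 1.2435 0.0000 0.0000
82.4496 65.8781 40.6764 2.3500 0.0000 0.0000 0.0000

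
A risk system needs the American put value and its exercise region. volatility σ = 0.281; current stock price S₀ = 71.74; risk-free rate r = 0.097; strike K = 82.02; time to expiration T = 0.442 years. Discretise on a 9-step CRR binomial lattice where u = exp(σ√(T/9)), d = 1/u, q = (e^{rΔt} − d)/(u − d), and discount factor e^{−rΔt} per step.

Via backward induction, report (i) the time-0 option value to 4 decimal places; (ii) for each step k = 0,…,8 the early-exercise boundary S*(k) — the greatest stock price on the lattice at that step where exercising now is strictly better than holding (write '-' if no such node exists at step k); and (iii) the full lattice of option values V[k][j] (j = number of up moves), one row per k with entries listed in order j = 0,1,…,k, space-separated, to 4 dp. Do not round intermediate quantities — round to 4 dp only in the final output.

price = 10.8763
boundary = - 67.4088 63.3391 67.4088 63.3391 67.4088 71.7400 67.4088 71.7400
tree:
10.8763
14.6112 7.5659
18.6809 10.6876 4.7851
22.5048 14.6112 7.2031 2.6213
26.0980 18.6809 10.4684 4.2878 1.1239
29.4742 22.5048 14.6112 6.7820 2.0500 0.2886
32.6465 26.0980 18.6809 10.2800 3.6504 0.6076 0.0000
35.6273 29.4742 22.5048 14.6112 6.2841 1.2793 0.0000 0.0000
38.4282 32.6465 26.0980 18.6809 10.2800 2.6934 0.0000 0.0000 0.0000
41.0600 35.6273 29.4742 22.5048 14.6112 5.6705 0.0000 0.0000 0.0000 0.0000

Δt=0.04911, u=1.06425, d=0.93963, q=0.52275, disc=e^(-rΔt)=0.99525
k=9 terminal: V=max(K-S,0) → 41.0600 35.6273 29.4742 22.5048 14.6112 5.6705 0.0000 0.0000 0.0000 0.0000
k=8: j=0 S=43.5918 intr=38.4282 cont=38.0384 V=38.4282[EX]; j=1 S=49.3735 intr=32.6465 cont=32.2567 V=32.6465[EX]; j=2 S=55.9220 intr=26.0980 cont=25.7082 V=26.0980[EX]; j=3 S=63.3391 intr=18.6809 cont=18.2911 V=18.6809[EX]; j=4 S=71.7400 intr=10.2800 cont=9.8902 V=10.2800[EX]; j=5 S=81.2551 intr=0.7649 cont=2.6934 V=2.6934[hold]; j=6 S=92.0322 intr=0.0000 cont=0.0000 V=0.0000[hold]; j=7 S=104.2387 intr=0.0000 cont=0.0000 V=0.0000[hold]; j=8 S=118.0642 intr=0.0000 cont=0.0000 V=0.0000[hold]  S*(8)=71.7400
k=7: j=0 S=46.3927 intr=35.6273 cont=35.2376 V=35.6273[EX]; j=1 S=52.5458 intr=29.4742 cont=29.0844 V=29.4742[EX]; j=2 S=59.5152 intr=22.5048 cont=22.1150 V=22.5048[EX]; j=3 S=67.4088 intr=14.6112 cont=14.2214 V=14.6112[EX]; j=4 S=76.3495 intr=5.6705 cont=6.2841 V=6.2841[hold]; j=5 S=86.4759 intr=0.0000 cont=1.2793 V=1.2793[hold]; j=6 S=97.9455 intr=0.0000 cont=0.0000 V=0.0000[hold]; j=7 S=110.9363 intr=0.0000 cont=0.0000 V=0.0000[hold]  S*(7)=67.4088
k=6: j=0 S=49.3735 intr=32.6465 cont=32.2567 V=32.6465[EX]; j=1 S=55.9220 intr=26.0980 cont=25.7082 V=26.0980[EX]; j=2 S=63.3391 intr=18.6809 cont=18.2911 V=18.6809[EX]; j=3 S=71.7400 intr=10.2800 cont=10.2094 V=10.2800[EX]; j=4 S=81.2551 intr=0.7649 cont=3.6504 V=3.6504[hold]; j=5 S=92.0322 intr=0.0000 cont=0.6076 V=0.6076[hold]; j=6 S=104.2387 intr=0.0000 cont=0.0000 V=0.0000[hold]  S*(6)=71.7400
k=5: j=0 S=52.5458 intr=29.4742 cont=29.0844 V=29.4742[EX]; j=1 S=59.5152 intr=22.5048 cont=22.1150 V=22.5048[EX]; j=2 S=67.4088 intr=14.6112 cont=14.2214 V=14.6112[EX]; j=3 S=76.3495 intr=5.6705 cont=6.7820 V=6.7820[hold]; j=4 S=86.4759 intr=0.0000 cont=2.0500 V=2.0500[hold]; j=5 S=97.9455 intr=0.0000 cont=0.2886 V=0.2886[hold]  S*(5)=67.4088
k=4: j=0 S=55.9220 intr=26.0980 cont=25.7082 V=26.0980[EX]; j=1 S=63.3391 intr=18.6809 cont=18.2911 V=18.6809[EX]; j=2 S=71.7400 intr=10.2800 cont=10.4684 V=10.4684[hold]; j=3 S=81.2551 intr=0.7649 cont=4.2878 V=4.2878[hold]; j=4 S=92.0322 intr=0.0000 cont=1.1239 V=1.1239[hold]  S*(4)=63.3391
k=3: j=0 S=59.5152 intr=22.5048 cont=22.1150 V=22.5048[EX]; j=1 S=67.4088 intr=14.6112 cont=14.3194 V=14.6112[EX]; j=2 S=76.3495 intr=5.6705 cont=7.2031 V=7.2031[hold]; j=3 S=86.4759 intr=0.0000 cont=2.6213 V=2.6213[hold]  S*(3)=67.4088
k=2: j=0 S=63.3391 intr=18.6809 cont=18.2911 V=18.6809[EX]; j=1 S=71.7400 intr=10.2800 cont=10.6876 V=10.6876[hold]; j=2 S=81.2551 intr=0.7649 cont=4.7851 V=4.7851[hold]  S*(2)=63.3391
k=1: j=0 S=67.4088 intr=14.6112 cont=14.4334 V=14.6112[EX]; j=1 S=76.3495 intr=5.6705 cont=7.5659 V=7.5659[hold]  S*(1)=67.4088
k=0: j=0 S=71.7400 intr=10.2800 cont=10.8763 V=10.8763[hold]  S*(0)=-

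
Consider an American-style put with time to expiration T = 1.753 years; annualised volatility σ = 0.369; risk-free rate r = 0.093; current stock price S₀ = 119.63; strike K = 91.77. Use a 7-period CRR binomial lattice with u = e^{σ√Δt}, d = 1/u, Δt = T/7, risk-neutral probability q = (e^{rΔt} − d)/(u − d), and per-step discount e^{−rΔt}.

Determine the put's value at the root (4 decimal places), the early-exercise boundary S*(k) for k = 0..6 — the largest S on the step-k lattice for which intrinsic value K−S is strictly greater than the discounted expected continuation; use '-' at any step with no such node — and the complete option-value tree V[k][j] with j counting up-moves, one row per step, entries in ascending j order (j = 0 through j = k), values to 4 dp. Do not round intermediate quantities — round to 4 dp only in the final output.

price = 5.3816
boundary = - - - - 57.1553 68.7467 57.1553
tree:
5.3816
9.0316 2.2223
14.7188 4.1384 0.5364
23.1152 7.5576 1.1377 0.0000
34.6147 13.4422 2.4130 0.0000 0.0000
44.2518 23.0233 5.1180 0.0000 0.0000 0.0000
52.2639 34.6147 10.8551 0.0000 0.0000 0.0000 0.0000
58.9251 44.2518 23.0233 0.0000 0.0000 0.0000 0.0000 0.0000

params: Δt=0.25043 u=1.20281 d=0.83139 q=0.51741 e^(-rΔt)=0.97698
t_7 payoffs: 58.9251 44.2518 23.0233 0.0000 0.0000 0.0000 0.0000 0.0000
t_6: node(6,0) S=39.5061 payoff=52.2639 vs cont=50.1513 → 52.2639 [stop]  node(6,1) S=57.1553 payoff=34.6147 vs cont=32.5021 → 34.6147 [stop]  node(6,2) S=82.6891 payoff=9.0809 vs cont=10.8551 → 10.8551 [wait]  node(6,3) S=119.6300 payoff=0.0000 vs cont=0.0000 → 0.0000 [wait]  node(6,4) S=173.0741 payoff=0.0000 vs cont=0.0000 → 0.0000 [wait]  node(6,5) S=250.3941 payoff=0.0000 vs cont=0.0000 → 0.0000 [wait]  node(6,6) S=362.2563 payoff=0.0000 vs cont=0.0000 → 0.0000 [wait]  ⇒ S*(6)=57.1553
t_5: node(5,0) S=47.5182 payoff=44.2518 vs cont=42.1392 → 44.2518 [stop]  node(5,1) S=68.7467 payoff=23.0233 vs cont=21.8075 → 23.0233 [stop]  node(5,2) S=99.4590 payoff=0.0000 vs cont=5.1180 → 5.1180 [wait]  node(5,3) S=143.8918 payoff=0.0000 vs cont=0.0000 → 0.0000 [wait]  node(5,4) S=208.1748 payoff=0.0000 vs cont=0.0000 → 0.0000 [wait]  node(5,5) S=301.1758 payoff=0.0000 vs cont=0.0000 → 0.0000 [wait]  ⇒ S*(5)=68.7467
t_4: node(4,0) S=57.1553 payoff=34.6147 vs cont=32.5021 → 34.6147 [stop]  node(4,1) S=82.6891 payoff=9.0809 vs cont=13.4422 → 13.4422 [wait]  node(4,2) S=119.6300 payoff=0.0000 vs cont=2.4130 → 2.4130 [wait]  node(4,3) S=173.0741 payoff=0.0000 vs cont=0.0000 → 0.0000 [wait]  node(4,4) S=250.3941 payoff=0.0000 vs cont=0.0000 → 0.0000 [wait]  ⇒ S*(4)=57.1553
t_3: node(3,0) S=68.7467 payoff=23.0233 vs cont=23.1152 → 23.1152 [wait]  node(3,1) S=99.4590 payoff=0.0000 vs cont=7.5576 → 7.5576 [wait]  node(3,2) S=143.8918 payoff=0.0000 vs cont=1.1377 → 1.1377 [wait]  node(3,3) S=208.1748 payoff=0.0000 vs cont=0.0000 → 0.0000 [wait]  ⇒ S*(3)=-
t_2: node(2,0) S=82.6891 payoff=9.0809 vs cont=14.7188 → 14.7188 [wait]  node(2,1) S=119.6300 payoff=0.0000 vs cont=4.1384 → 4.1384 [wait]  node(2,2) S=173.0741 payoff=0.0000 vs cont=0.5364 → 0.5364 [wait]  ⇒ S*(2)=-
t_1: node(1,0) S=99.4590 payoff=0.0000 vs cont=9.0316 → 9.0316 [wait]  node(1,1) S=143.8918 payoff=0.0000 vs cont=2.2223 → 2.2223 [wait]  ⇒ S*(1)=-
t_0: node(0,0) S=119.6300 payoff=0.0000 vs cont=5.3816 → 5.3816 [wait]  ⇒ S*(0)=-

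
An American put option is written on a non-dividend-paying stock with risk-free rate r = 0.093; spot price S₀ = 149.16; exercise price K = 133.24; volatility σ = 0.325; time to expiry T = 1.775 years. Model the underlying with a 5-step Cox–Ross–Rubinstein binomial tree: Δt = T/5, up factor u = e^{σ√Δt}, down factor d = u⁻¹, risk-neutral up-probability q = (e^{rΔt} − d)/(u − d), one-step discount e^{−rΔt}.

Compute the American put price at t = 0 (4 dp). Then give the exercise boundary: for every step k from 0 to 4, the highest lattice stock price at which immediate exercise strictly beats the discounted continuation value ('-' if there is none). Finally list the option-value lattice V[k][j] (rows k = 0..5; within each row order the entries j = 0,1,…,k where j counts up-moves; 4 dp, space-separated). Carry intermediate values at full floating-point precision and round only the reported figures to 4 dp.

Δt=0.35500, u=1.21366, d=0.82395, q=0.53787, disc=e^(-rΔt)=0.96752
k=5 terminal: V=max(K-S,0) → 76.5944 49.8026 10.3391 0.0000 0.0000 0.0000
k=4: j=0 S=68.7485 intr=64.4915 cont=60.1644 V=64.4915[EX]; j=1 S=101.2646 intr=31.9754 cont=27.6483 V=31.9754[EX]; j=2 S=149.1600 intr=0.0000 cont=4.6228 V=4.6228[hold]; j=3 S=219.7085 intr=0.0000 cont=0.0000 V=0.0000[hold]; j=4 S=323.6245 intr=0.0000 cont=0.0000 V=0.0000[hold]  S*(4)=101.2646
k=3: j=0 S=83.4374 intr=49.8026 cont=45.4755 V=49.8026[EX]; j=1 S=122.9009 intr=10.3391 cont=16.7026 V=16.7026[hold]; j=2 S=181.0296 intr=0.0000 cont=2.0670 V=2.0670[hold]; j=3 S=266.6516 intr=0.0000 cont=0.0000 V=0.0000[hold]  S*(3)=83.4374
k=2: j=0 S=101.2646 intr=31.9754 cont=30.9598 V=31.9754[EX]; j=1 S=149.1600 intr=0.0000 cont=8.5437 V=8.5437[hold]; j=2 S=219.7085 intr=0.0000 cont=0.9242 V=0.9242[hold]  S*(2)=101.2646
k=1: j=0 S=122.9009 intr=10.3391 cont=18.7430 V=18.7430[hold]; j=1 S=181.0296 intr=0.0000 cont=4.3010 V=4.3010[hold]  S*(1)=-
k=0: j=0 S=149.1600 intr=0.0000 cont=10.6186 V=10.6186[hold]  S*(0)=-

price = 10.6186
boundary = - - 101.2646 83.4374 101.2646
tree:
10.6186
18.7430 4.3010
31.9754 8.5437 0.9242
49.8026 16.7026 2.0670 0.0000
64.4915 31.9754 4.6228 0.0000 0.0000
76.5944 49.8026 10.3391 0.0000 0.0000 0.0000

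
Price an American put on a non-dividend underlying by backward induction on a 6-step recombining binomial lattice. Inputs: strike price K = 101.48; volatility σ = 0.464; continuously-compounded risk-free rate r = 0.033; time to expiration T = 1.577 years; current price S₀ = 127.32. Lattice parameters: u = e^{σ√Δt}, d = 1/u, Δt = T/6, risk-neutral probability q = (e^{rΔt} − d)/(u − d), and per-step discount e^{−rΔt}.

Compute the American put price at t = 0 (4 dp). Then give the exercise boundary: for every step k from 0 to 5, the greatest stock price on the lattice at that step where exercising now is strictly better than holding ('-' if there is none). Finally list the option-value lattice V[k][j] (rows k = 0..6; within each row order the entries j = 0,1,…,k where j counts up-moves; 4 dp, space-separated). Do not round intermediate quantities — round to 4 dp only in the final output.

Δt=0.26283, u=1.26856, d=0.78830, q=0.45895, disc=e^(-rΔt)=0.99136
k=6 terminal: V=max(K-S,0) → 70.9282 52.3149 22.3618 0.0000 0.0000 0.0000 0.0000
k=5: j=0 S=38.7567 intr=62.7233 cont=61.8469 V=62.7233[EX]; j=1 S=62.3687 intr=39.1113 cont=38.2349 V=39.1113[EX]; j=2 S=100.3660 intr=1.1140 cont=11.9944 V=11.9944[hold]; j=3 S=161.5127 intr=0.0000 cont=0.0000 V=0.0000[hold]; j=4 S=259.9122 intr=0.0000 cont=0.0000 V=0.0000[hold]; j=5 S=418.2605 intr=0.0000 cont=0.0000 V=0.0000[hold]  S*(5)=62.3687
k=4: j=0 S=49.1651 intr=52.3149 cont=51.4386 V=52.3149[EX]; j=1 S=79.1182 intr=22.3618 cont=26.4358 V=26.4358[hold]; j=2 S=127.3200 intr=0.0000 cont=6.4336 V=6.4336[hold]; j=3 S=204.8881 intr=0.0000 cont=0.0000 V=0.0000[hold]; j=4 S=329.7135 intr=0.0000 cont=0.0000 V=0.0000[hold]  S*(4)=49.1651
k=3: j=0 S=62.3687 intr=39.1113 cont=40.0886 V=40.0886[hold]; j=1 S=100.3660 intr=1.1140 cont=17.1068 V=17.1068[hold]; j=2 S=161.5127 intr=0.0000 cont=3.4508 V=3.4508[hold]; j=3 S=259.9122 intr=0.0000 cont=0.0000 V=0.0000[hold]  S*(3)=-
k=2: j=0 S=79.1182 intr=22.3618 cont=29.2860 V=29.2860[hold]; j=1 S=127.3200 intr=0.0000 cont=10.7458 V=10.7458[hold]; j=2 S=204.8881 intr=0.0000 cont=1.8510 V=1.8510[hold]  S*(2)=-
k=1: j=0 S=100.3660 intr=1.1140 cont=20.5976 V=20.5976[hold]; j=1 S=161.5127 intr=0.0000 cont=6.6060 V=6.6060[hold]  S*(1)=-
k=0: j=0 S=127.3200 intr=0.0000 cont=14.0538 V=14.0538[hold]  S*(0)=-

price = 14.0538
boundary = - - - - 49.1651 62.3687
tree:
14.0538
20.5976 6.6060
29.2860 10.7458 1.8510
40.0886 17.1068 3.4508 0.0000
52.3149 26.4358 6.4336 0.0000 0.0000
62.7233 39.1113 11.9944 0.0000 0.0000 0.0000
70.9282 52.3149 22.3618 0.0000 0.0000 0.0000 0.0000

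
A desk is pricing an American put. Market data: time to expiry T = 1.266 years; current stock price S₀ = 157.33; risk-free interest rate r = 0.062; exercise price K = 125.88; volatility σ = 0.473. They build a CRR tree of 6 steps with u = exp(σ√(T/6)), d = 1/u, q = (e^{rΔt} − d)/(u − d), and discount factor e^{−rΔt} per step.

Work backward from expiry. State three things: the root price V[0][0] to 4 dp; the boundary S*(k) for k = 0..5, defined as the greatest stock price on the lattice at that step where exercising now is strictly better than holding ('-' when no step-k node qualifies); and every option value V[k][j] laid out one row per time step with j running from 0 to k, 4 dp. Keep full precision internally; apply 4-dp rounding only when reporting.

price = 13.9814
boundary = - - - - 65.9740 81.9846
tree:
13.9814
21.2466 6.3692
31.3103 10.7540 1.7176
44.3903 17.7754 3.3208 0.0000
59.9060 28.5353 6.4204 0.0000 0.0000
72.7900 43.8954 12.4131 0.0000 0.0000 0.0000
83.1578 59.9060 23.9993 0.0000 0.0000 0.0000 0.0000

Δt=0.21100  u=1.24268  d=0.80471  q=0.47596  discount=0.98700
step 6 (expiry): payoffs max(K−S,0) = 83.1578 59.9060 23.9993 0.0000 0.0000 0.0000 0.0000
step 5: (k=5,j=0): S=53.0900, (K−S)⁺=72.7900, hold=71.1539 ⇒ V=72.7900 exercise | (k=5,j=1): S=81.9846, (K−S)⁺=43.8954, hold=42.2593 ⇒ V=43.8954 exercise | (k=5,j=2): S=126.6053, (K−S)⁺=0.0000, hold=12.4131 ⇒ V=12.4131 continue | (k=5,j=3): S=195.5110, (K−S)⁺=0.0000, hold=0.0000 ⇒ V=0.0000 continue | (k=5,j=4): S=301.9192, (K−S)⁺=0.0000, hold=0.0000 ⇒ V=0.0000 continue | (k=5,j=5): S=466.2407, (K−S)⁺=0.0000, hold=0.0000 ⇒ V=0.0000 continue  boundary S*=81.9846
step 4: (k=4,j=0): S=65.9740, (K−S)⁺=59.9060, hold=58.2700 ⇒ V=59.9060 exercise | (k=4,j=1): S=101.8807, (K−S)⁺=23.9993, hold=28.5353 ⇒ V=28.5353 continue | (k=4,j=2): S=157.3300, (K−S)⁺=0.0000, hold=6.4204 ⇒ V=6.4204 continue | (k=4,j=3): S=242.9579, (K−S)⁺=0.0000, hold=0.0000 ⇒ V=0.0000 continue | (k=4,j=4): S=375.1893, (K−S)⁺=0.0000, hold=0.0000 ⇒ V=0.0000 continue  boundary S*=65.9740
step 3: (k=3,j=0): S=81.9846, (K−S)⁺=43.8954, hold=44.3903 ⇒ V=44.3903 continue | (k=3,j=1): S=126.6053, (K−S)⁺=0.0000, hold=17.7754 ⇒ V=17.7754 continue | (k=3,j=2): S=195.5110, (K−S)⁺=0.0000, hold=3.3208 ⇒ V=3.3208 continue | (k=3,j=3): S=301.9192, (K−S)⁺=0.0000, hold=0.0000 ⇒ V=0.0000 continue  boundary S*=-
step 2: (k=2,j=0): S=101.8807, (K−S)⁺=23.9993, hold=31.3103 ⇒ V=31.3103 continue | (k=2,j=1): S=157.3300, (K−S)⁺=0.0000, hold=10.7540 ⇒ V=10.7540 continue | (k=2,j=2): S=242.9579, (K−S)⁺=0.0000, hold=1.7176 ⇒ V=1.7176 continue  boundary S*=-
step 1: (k=1,j=0): S=126.6053, (K−S)⁺=0.0000, hold=21.2466 ⇒ V=21.2466 continue | (k=1,j=1): S=195.5110, (K−S)⁺=0.0000, hold=6.3692 ⇒ V=6.3692 continue  boundary S*=-
step 0: (k=0,j=0): S=157.3300, (K−S)⁺=0.0000, hold=13.9814 ⇒ V=13.9814 continue  boundary S*=-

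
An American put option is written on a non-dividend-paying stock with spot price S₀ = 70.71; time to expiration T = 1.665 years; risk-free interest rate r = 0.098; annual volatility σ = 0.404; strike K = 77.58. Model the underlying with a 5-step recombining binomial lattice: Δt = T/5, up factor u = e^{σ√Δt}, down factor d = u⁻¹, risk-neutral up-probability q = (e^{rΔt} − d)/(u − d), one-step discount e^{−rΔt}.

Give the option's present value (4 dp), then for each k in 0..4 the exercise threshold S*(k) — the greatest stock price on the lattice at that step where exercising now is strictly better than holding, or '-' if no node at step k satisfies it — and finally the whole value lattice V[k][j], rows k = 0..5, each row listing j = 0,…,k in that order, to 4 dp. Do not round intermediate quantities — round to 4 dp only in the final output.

price = 13.8353
boundary = - - 44.3593 56.0057 44.3593
tree:
13.8353
21.9072 7.0523
33.2207 12.5628 2.2667
42.4453 21.5743 4.8036 0.0000
49.7516 33.2207 10.1801 0.0000 0.0000
55.5386 42.4453 21.5743 0.0000 0.0000 0.0000

Δt=0.33300  u=1.26255  d=0.79205  q=0.51248  discount=0.96789
step 5 (expiry): payoffs max(K−S,0) = 55.5386 42.4453 21.5743 0.0000 0.0000 0.0000
step 4: (k=4,j=0): S=27.8284, (K−S)⁺=49.7516, hold=47.2608 ⇒ V=49.7516 exercise | (k=4,j=1): S=44.3593, (K−S)⁺=33.2207, hold=30.7299 ⇒ V=33.2207 exercise | (k=4,j=2): S=70.7100, (K−S)⁺=6.8700, hold=10.1801 ⇒ V=10.1801 continue | (k=4,j=3): S=112.7139, (K−S)⁺=0.0000, hold=0.0000 ⇒ V=0.0000 continue | (k=4,j=4): S=179.6694, (K−S)⁺=0.0000, hold=0.0000 ⇒ V=0.0000 continue  boundary S*=44.3593
step 3: (k=3,j=0): S=35.1347, (K−S)⁺=42.4453, hold=39.9544 ⇒ V=42.4453 exercise | (k=3,j=1): S=56.0057, (K−S)⁺=21.5743, hold=20.7253 ⇒ V=21.5743 exercise | (k=3,j=2): S=89.2749, (K−S)⁺=0.0000, hold=4.8036 ⇒ V=4.8036 continue | (k=3,j=3): S=142.3068, (K−S)⁺=0.0000, hold=0.0000 ⇒ V=0.0000 continue  boundary S*=56.0057
step 2: (k=2,j=0): S=44.3593, (K−S)⁺=33.2207, hold=30.7299 ⇒ V=33.2207 exercise | (k=2,j=1): S=70.7100, (K−S)⁺=6.8700, hold=12.5628 ⇒ V=12.5628 continue | (k=2,j=2): S=112.7139, (K−S)⁺=0.0000, hold=2.2667 ⇒ V=2.2667 continue  boundary S*=44.3593
step 1: (k=1,j=0): S=56.0057, (K−S)⁺=21.5743, hold=21.9072 ⇒ V=21.9072 continue | (k=1,j=1): S=89.2749, (K−S)⁺=0.0000, hold=7.0523 ⇒ V=7.0523 continue  boundary S*=-
step 0: (k=0,j=0): S=70.7100, (K−S)⁺=6.8700, hold=13.8353 ⇒ V=13.8353 continue  boundary S*=-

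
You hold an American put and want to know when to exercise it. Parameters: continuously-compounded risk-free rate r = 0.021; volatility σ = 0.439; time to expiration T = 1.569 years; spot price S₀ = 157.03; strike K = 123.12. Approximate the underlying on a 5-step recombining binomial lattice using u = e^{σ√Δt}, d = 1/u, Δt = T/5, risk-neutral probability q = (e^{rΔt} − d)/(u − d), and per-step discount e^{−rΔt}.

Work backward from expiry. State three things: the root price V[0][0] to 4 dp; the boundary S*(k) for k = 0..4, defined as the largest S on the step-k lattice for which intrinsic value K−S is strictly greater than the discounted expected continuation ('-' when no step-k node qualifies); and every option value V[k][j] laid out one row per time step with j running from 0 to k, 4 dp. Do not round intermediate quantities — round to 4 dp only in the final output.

price = 13.6936
boundary = - - - 75.0896 96.0242
tree:
13.6936
21.4964 4.4391
32.8009 8.1129 0.0524
48.0304 14.8267 0.0962 0.0000
64.4010 27.0958 0.1767 0.0000 0.0000
77.2026 48.0304 0.3247 0.0000 0.0000 0.0000

params: Δt=0.31380 u=1.27880 d=0.78199 q=0.45214 e^(-rΔt)=0.99343
t_5 payoffs: 77.2026 48.0304 0.3247 0.0000 0.0000 0.0000
t_4: node(4,0) S=58.7190 payoff=64.4010 vs cont=63.5923 → 64.4010 [stop]  node(4,1) S=96.0242 payoff=27.0958 vs cont=26.2871 → 27.0958 [stop]  node(4,2) S=157.0300 payoff=0.0000 vs cont=0.1767 → 0.1767 [wait]  node(4,3) S=256.7939 payoff=0.0000 vs cont=0.0000 → 0.0000 [wait]  node(4,4) S=419.9394 payoff=0.0000 vs cont=0.0000 → 0.0000 [wait]  ⇒ S*(4)=96.0242
t_3: node(3,0) S=75.0896 payoff=48.0304 vs cont=47.2218 → 48.0304 [stop]  node(3,1) S=122.7953 payoff=0.3247 vs cont=14.8267 → 14.8267 [wait]  node(3,2) S=200.8092 payoff=0.0000 vs cont=0.0962 → 0.0962 [wait]  node(3,3) S=328.3867 payoff=0.0000 vs cont=0.0000 → 0.0000 [wait]  ⇒ S*(3)=75.0896
t_2: node(2,0) S=96.0242 payoff=27.0958 vs cont=32.8009 → 32.8009 [wait]  node(2,1) S=157.0300 payoff=0.0000 vs cont=8.1129 → 8.1129 [wait]  node(2,2) S=256.7939 payoff=0.0000 vs cont=0.0524 → 0.0524 [wait]  ⇒ S*(2)=-
t_1: node(1,0) S=122.7953 payoff=0.3247 vs cont=21.4964 → 21.4964 [wait]  node(1,1) S=200.8092 payoff=0.0000 vs cont=4.4391 → 4.4391 [wait]  ⇒ S*(1)=-
t_0: node(0,0) S=157.0300 payoff=0.0000 vs cont=13.6936 → 13.6936 [wait]  ⇒ S*(0)=-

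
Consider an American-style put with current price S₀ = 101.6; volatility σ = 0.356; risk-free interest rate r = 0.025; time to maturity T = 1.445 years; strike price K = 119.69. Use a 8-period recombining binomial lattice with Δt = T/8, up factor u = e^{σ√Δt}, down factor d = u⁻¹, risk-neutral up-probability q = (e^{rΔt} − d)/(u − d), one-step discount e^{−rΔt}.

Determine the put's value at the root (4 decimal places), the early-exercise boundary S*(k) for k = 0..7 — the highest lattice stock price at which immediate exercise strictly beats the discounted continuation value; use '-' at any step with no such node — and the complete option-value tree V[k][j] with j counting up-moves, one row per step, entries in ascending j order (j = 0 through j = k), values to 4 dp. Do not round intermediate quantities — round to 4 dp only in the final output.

price = 27.3444
boundary = - - - 64.5309 75.0717 64.5309 75.0717 87.3343
tree:
27.3444
35.6667 18.4842
45.0960 25.6725 10.7826
55.1591 34.4966 16.2466 4.8975
64.2199 44.6183 23.7325 8.1976 1.3277
72.0085 55.1591 33.3476 13.4216 2.5509 0.0000
78.7035 64.2199 44.6183 21.3135 4.9009 0.0000 0.0000
84.4584 72.0085 55.1591 32.3557 9.4158 0.0000 0.0000 0.0000
89.4053 78.7035 64.2199 44.6183 18.0900 0.0000 0.0000 0.0000 0.0000

Δt=0.18063  u=1.16335  d=0.85959  q=0.47715  discount=0.99549
step 8 (expiry): payoffs max(K−S,0) = 89.4053 78.7035 64.2199 44.6183 18.0900 0.0000 0.0000 0.0000 0.0000
step 7: (k=7,j=0): S=35.2316, (K−S)⁺=84.4584, hold=83.9191 ⇒ V=84.4584 exercise | (k=7,j=1): S=47.6815, (K−S)⁺=72.0085, hold=71.4692 ⇒ V=72.0085 exercise | (k=7,j=2): S=64.5309, (K−S)⁺=55.1591, hold=54.6199 ⇒ V=55.1591 exercise | (k=7,j=3): S=87.3343, (K−S)⁺=32.3557, hold=31.8164 ⇒ V=32.3557 exercise | (k=7,j=4): S=118.1959, (K−S)⁺=1.4941, hold=9.4158 ⇒ V=9.4158 continue | (k=7,j=5): S=159.9632, (K−S)⁺=0.0000, hold=0.0000 ⇒ V=0.0000 continue | (k=7,j=6): S=216.4898, (K−S)⁺=0.0000, hold=0.0000 ⇒ V=0.0000 continue | (k=7,j=7): S=292.9915, (K−S)⁺=0.0000, hold=0.0000 ⇒ V=0.0000 continue  boundary S*=87.3343
step 6: (k=6,j=0): S=40.9865, (K−S)⁺=78.7035, hold=78.1642 ⇒ V=78.7035 exercise | (k=6,j=1): S=55.4701, (K−S)⁺=64.2199, hold=63.6807 ⇒ V=64.2199 exercise | (k=6,j=2): S=75.0717, (K−S)⁺=44.6183, hold=44.0791 ⇒ V=44.6183 exercise | (k=6,j=3): S=101.6000, (K−S)⁺=18.0900, hold=21.3135 ⇒ V=21.3135 continue | (k=6,j=4): S=137.5027, (K−S)⁺=0.0000, hold=4.9009 ⇒ V=4.9009 continue | (k=6,j=5): S=186.0924, (K−S)⁺=0.0000, hold=0.0000 ⇒ V=0.0000 continue | (k=6,j=6): S=251.8525, (K−S)⁺=0.0000, hold=0.0000 ⇒ V=0.0000 continue  boundary S*=75.0717
step 5: (k=5,j=0): S=47.6815, (K−S)⁺=72.0085, hold=71.4692 ⇒ V=72.0085 exercise | (k=5,j=1): S=64.5309, (K−S)⁺=55.1591, hold=54.6199 ⇒ V=55.1591 exercise | (k=5,j=2): S=87.3343, (K−S)⁺=32.3557, hold=33.3476 ⇒ V=33.3476 continue | (k=5,j=3): S=118.1959, (K−S)⁺=1.4941, hold=13.4216 ⇒ V=13.4216 continue | (k=5,j=4): S=159.9632, (K−S)⁺=0.0000, hold=2.5509 ⇒ V=2.5509 continue | (k=5,j=5): S=216.4898, (K−S)⁺=0.0000, hold=0.0000 ⇒ V=0.0000 continue  boundary S*=64.5309
step 4: (k=4,j=0): S=55.4701, (K−S)⁺=64.2199, hold=63.6807 ⇒ V=64.2199 exercise | (k=4,j=1): S=75.0717, (K−S)⁺=44.6183, hold=44.5502 ⇒ V=44.6183 exercise | (k=4,j=2): S=101.6000, (K−S)⁺=18.0900, hold=23.7325 ⇒ V=23.7325 continue | (k=4,j=3): S=137.5027, (K−S)⁺=0.0000, hold=8.1976 ⇒ V=8.1976 continue | (k=4,j=4): S=186.0924, (K−S)⁺=0.0000, hold=1.3277 ⇒ V=1.3277 continue  boundary S*=75.0717
step 3: (k=3,j=0): S=64.5309, (K−S)⁺=55.1591, hold=54.6199 ⇒ V=55.1591 exercise | (k=3,j=1): S=87.3343, (K−S)⁺=32.3557, hold=34.4966 ⇒ V=34.4966 continue | (k=3,j=2): S=118.1959, (K−S)⁺=1.4941, hold=16.2466 ⇒ V=16.2466 continue | (k=3,j=3): S=159.9632, (K−S)⁺=0.0000, hold=4.8975 ⇒ V=4.8975 continue  boundary S*=64.5309
step 2: (k=2,j=0): S=75.0717, (K−S)⁺=44.6183, hold=45.0960 ⇒ V=45.0960 continue | (k=2,j=1): S=101.6000, (K−S)⁺=18.0900, hold=25.6725 ⇒ V=25.6725 continue | (k=2,j=2): S=137.5027, (K−S)⁺=0.0000, hold=10.7826 ⇒ V=10.7826 continue  boundary S*=-
step 1: (k=1,j=0): S=87.3343, (K−S)⁺=32.3557, hold=35.6667 ⇒ V=35.6667 continue | (k=1,j=1): S=118.1959, (K−S)⁺=1.4941, hold=18.4842 ⇒ V=18.4842 continue  boundary S*=-
step 0: (k=0,j=0): S=101.6000, (K−S)⁺=18.0900, hold=27.3444 ⇒ V=27.3444 continue  boundary S*=-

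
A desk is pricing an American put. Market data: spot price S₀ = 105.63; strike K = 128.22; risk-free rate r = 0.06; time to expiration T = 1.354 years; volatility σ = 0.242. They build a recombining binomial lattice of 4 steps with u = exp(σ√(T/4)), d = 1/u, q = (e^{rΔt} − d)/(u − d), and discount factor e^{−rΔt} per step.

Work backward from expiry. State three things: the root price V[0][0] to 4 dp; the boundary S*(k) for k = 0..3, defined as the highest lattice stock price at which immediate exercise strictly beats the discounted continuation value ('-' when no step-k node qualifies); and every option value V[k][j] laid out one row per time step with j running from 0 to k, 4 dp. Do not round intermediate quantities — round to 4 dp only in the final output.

params: Δt=0.33850 u=1.15119 d=0.86867 q=0.53748 e^(-rΔt)=0.97989
t_4 payoffs: 68.0753 48.5138 22.5900 0.0000 0.0000
t_3: node(3,0) S=69.2380 payoff=58.9820 vs cont=56.4041 → 58.9820 [stop]  node(3,1) S=91.7571 payoff=36.4629 vs cont=33.8850 → 36.4629 [stop]  node(3,2) S=121.6003 payoff=6.6197 vs cont=10.2382 → 10.2382 [wait]  node(3,3) S=161.1499 payoff=0.0000 vs cont=0.0000 → 0.0000 [wait]  ⇒ S*(3)=91.7571
t_2: node(2,0) S=79.7062 payoff=48.5138 vs cont=45.9359 → 48.5138 [stop]  node(2,1) S=105.6300 payoff=22.5900 vs cont=21.9179 → 22.5900 [stop]  node(2,2) S=139.9853 payoff=0.0000 vs cont=4.6402 → 4.6402 [wait]  ⇒ S*(2)=105.6300
t_1: node(1,0) S=91.7571 payoff=36.4629 vs cont=33.8850 → 36.4629 [stop]  node(1,1) S=121.6003 payoff=6.6197 vs cont=12.6821 → 12.6821 [wait]  ⇒ S*(1)=91.7571
t_0: node(0,0) S=105.6300 payoff=22.5900 vs cont=23.2051 → 23.2051 [wait]  ⇒ S*(0)=-

price = 23.2051
boundary = - 91.7571 105.6300 91.7571
tree:
23.2051
36.4629 12.6821
48.5138 22.5900 4.6402
58.9820 36.4629 10.2382 0.0000
68.0753 48.5138 22.5900 0.0000 0.0000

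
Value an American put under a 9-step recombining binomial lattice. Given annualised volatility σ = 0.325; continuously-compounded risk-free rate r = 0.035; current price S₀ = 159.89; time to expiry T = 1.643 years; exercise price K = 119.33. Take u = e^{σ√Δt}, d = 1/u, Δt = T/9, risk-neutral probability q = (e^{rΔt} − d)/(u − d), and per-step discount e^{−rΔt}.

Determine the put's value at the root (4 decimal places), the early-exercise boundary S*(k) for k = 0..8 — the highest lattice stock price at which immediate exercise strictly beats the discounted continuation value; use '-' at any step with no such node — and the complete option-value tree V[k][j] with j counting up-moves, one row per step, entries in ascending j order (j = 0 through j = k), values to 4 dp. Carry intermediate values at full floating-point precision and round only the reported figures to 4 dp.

params: Δt=0.18256 u=1.14896 d=0.87035 q=0.48835 e^(-rΔt)=0.99363
t_9 payoffs: 73.5093 58.8412 39.4776 13.9153 0.0000 0.0000 0.0000 0.0000 0.0000 0.0000
t_8: node(8,0) S=52.6463 payoff=66.6837 vs cont=65.9236 → 66.6837 [stop]  node(8,1) S=69.4995 payoff=49.8305 vs cont=49.0705 → 49.8305 [stop]  node(8,2) S=91.7476 payoff=27.5824 vs cont=26.8224 → 27.5824 [stop]  node(8,3) S=121.1178 payoff=0.0000 vs cont=7.0744 → 7.0744 [wait]  node(8,4) S=159.8900 payoff=0.0000 vs cont=0.0000 → 0.0000 [wait]  node(8,5) S=211.0739 payoff=0.0000 vs cont=0.0000 → 0.0000 [wait]  node(8,6) S=278.6428 payoff=0.0000 vs cont=0.0000 → 0.0000 [wait]  node(8,7) S=367.8419 payoff=0.0000 vs cont=0.0000 → 0.0000 [wait]  node(8,8) S=485.5953 payoff=0.0000 vs cont=0.0000 → 0.0000 [wait]  ⇒ S*(8)=91.7476
t_7: node(7,0) S=60.4888 payoff=58.8412 vs cont=58.0812 → 58.8412 [stop]  node(7,1) S=79.8524 payoff=39.4776 vs cont=38.7176 → 39.4776 [stop]  node(7,2) S=105.4147 payoff=13.9153 vs cont=17.4555 → 17.4555 [wait]  node(7,3) S=139.1601 payoff=0.0000 vs cont=3.5966 → 3.5966 [wait]  node(7,4) S=183.7080 payoff=0.0000 vs cont=0.0000 → 0.0000 [wait]  node(7,5) S=242.5165 payoff=0.0000 vs cont=0.0000 → 0.0000 [wait]  node(7,6) S=320.1508 payoff=0.0000 vs cont=0.0000 → 0.0000 [wait]  node(7,7) S=422.6373 payoff=0.0000 vs cont=0.0000 → 0.0000 [wait]  ⇒ S*(7)=79.8524
t_6: node(6,0) S=69.4995 payoff=49.8305 vs cont=49.0705 → 49.8305 [stop]  node(6,1) S=91.7476 payoff=27.5824 vs cont=28.5402 → 28.5402 [wait]  node(6,2) S=121.1178 payoff=0.0000 vs cont=10.6195 → 10.6195 [wait]  node(6,3) S=159.8900 payoff=0.0000 vs cont=1.8285 → 1.8285 [wait]  node(6,4) S=211.0739 payoff=0.0000 vs cont=0.0000 → 0.0000 [wait]  node(6,5) S=278.6428 payoff=0.0000 vs cont=0.0000 → 0.0000 [wait]  node(6,6) S=367.8419 payoff=0.0000 vs cont=0.0000 → 0.0000 [wait]  ⇒ S*(6)=69.4995
t_5: node(5,0) S=79.8524 payoff=39.4776 vs cont=39.1823 → 39.4776 [stop]  node(5,1) S=105.4147 payoff=13.9153 vs cont=19.6627 → 19.6627 [wait]  node(5,2) S=139.1601 payoff=0.0000 vs cont=6.2861 → 6.2861 [wait]  node(5,3) S=183.7080 payoff=0.0000 vs cont=0.9296 → 0.9296 [wait]  node(5,4) S=242.5165 payoff=0.0000 vs cont=0.0000 → 0.0000 [wait]  node(5,5) S=320.1508 payoff=0.0000 vs cont=0.0000 → 0.0000 [wait]  ⇒ S*(5)=79.8524
t_4: node(4,0) S=91.7476 payoff=27.5824 vs cont=29.6112 → 29.6112 [wait]  node(4,1) S=121.1178 payoff=0.0000 vs cont=13.0467 → 13.0467 [wait]  node(4,2) S=159.8900 payoff=0.0000 vs cont=3.6469 → 3.6469 [wait]  node(4,3) S=211.0739 payoff=0.0000 vs cont=0.4726 → 0.4726 [wait]  node(4,4) S=278.6428 payoff=0.0000 vs cont=0.0000 → 0.0000 [wait]  ⇒ S*(4)=-
t_3: node(3,0) S=105.4147 payoff=13.9153 vs cont=21.3849 → 21.3849 [wait]  node(3,1) S=139.1601 payoff=0.0000 vs cont=8.4025 → 8.4025 [wait]  node(3,2) S=183.7080 payoff=0.0000 vs cont=2.0834 → 2.0834 [wait]  node(3,3) S=242.5165 payoff=0.0000 vs cont=0.2403 → 0.2403 [wait]  ⇒ S*(3)=-
t_2: node(2,0) S=121.1178 payoff=0.0000 vs cont=14.9492 → 14.9492 [wait]  node(2,1) S=159.8900 payoff=0.0000 vs cont=5.2827 → 5.2827 [wait]  node(2,2) S=211.0739 payoff=0.0000 vs cont=1.1758 → 1.1758 [wait]  ⇒ S*(2)=-
t_1: node(1,0) S=139.1601 payoff=0.0000 vs cont=10.1634 → 10.1634 [wait]  node(1,1) S=183.7080 payoff=0.0000 vs cont=3.2562 → 3.2562 [wait]  ⇒ S*(1)=-
t_0: node(0,0) S=159.8900 payoff=0.0000 vs cont=6.7471 → 6.7471 [wait]  ⇒ S*(0)=-

price = 6.7471
boundary = - - - - - 79.8524 69.4995 79.8524 91.7476
tree:
6.7471
10.1634 3.2562
14.9492 5.2827 1.1758
21.3849 8.4025 2.0834 0.2403
29.6112 13.0467 3.6469 0.4726 0.0000
39.4776 19.6627 6.2861 0.9296 0.0000 0.0000
49.8305 28.5402 10.6195 1.8285 0.0000 0.0000 0.0000
58.8412 39.4776 17.4555 3.5966 0.0000 0.0000 0.0000 0.0000
66.6837 49.8305 27.5824 7.0744 0.0000 0.0000 0.0000 0.0000 0.0000
73.5093 58.8412 39.4776 13.9153 0.0000 0.0000 0.0000 0.0000 0.0000 0.0000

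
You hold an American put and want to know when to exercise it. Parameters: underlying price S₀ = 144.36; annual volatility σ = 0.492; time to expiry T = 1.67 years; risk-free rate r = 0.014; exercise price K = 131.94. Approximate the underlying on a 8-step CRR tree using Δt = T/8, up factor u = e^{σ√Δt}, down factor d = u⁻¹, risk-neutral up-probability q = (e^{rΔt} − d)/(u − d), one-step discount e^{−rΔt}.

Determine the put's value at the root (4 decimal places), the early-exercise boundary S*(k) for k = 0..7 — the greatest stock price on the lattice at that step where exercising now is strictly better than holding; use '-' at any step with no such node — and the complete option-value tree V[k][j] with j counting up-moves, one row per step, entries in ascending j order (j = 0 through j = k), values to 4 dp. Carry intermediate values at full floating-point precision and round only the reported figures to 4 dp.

price = 27.2979
boundary = - - - - 58.7416 46.9159 58.7416 73.5480
tree:
27.2979
36.6685 16.0450
47.8254 23.2976 7.3027
60.3021 32.9171 11.7152 1.9678
73.1984 44.9630 18.4375 3.5915 0.0000
85.0241 58.8819 28.2770 6.5551 0.0000 0.0000
94.4691 73.1984 41.8014 11.9639 0.0000 0.0000 0.0000
102.0126 85.0241 58.3920 21.8358 0.0000 0.0000 0.0000 0.0000
108.0375 94.4691 73.1984 39.8535 0.0000 0.0000 0.0000 0.0000 0.0000

params: Δt=0.20875 u=1.25206 d=0.79868 q=0.45049 e^(-rΔt)=0.99708
t_8 payoffs: 108.0375 94.4691 73.1984 39.8535 0.0000 0.0000 0.0000 0.0000 0.0000
t_7: node(7,0) S=29.9274 payoff=102.0126 vs cont=101.6275 → 102.0126 [stop]  node(7,1) S=46.9159 payoff=85.0241 vs cont=84.6391 → 85.0241 [stop]  node(7,2) S=73.5480 payoff=58.3920 vs cont=58.0070 → 58.3920 [stop]  node(7,3) S=115.2979 payoff=16.6421 vs cont=21.8358 → 21.8358 [wait]  node(7,4) S=180.7475 payoff=0.0000 vs cont=0.0000 → 0.0000 [wait]  node(7,5) S=283.3498 payoff=0.0000 vs cont=0.0000 → 0.0000 [wait]  node(7,6) S=444.1950 payoff=0.0000 vs cont=0.0000 → 0.0000 [wait]  node(7,7) S=696.3449 payoff=0.0000 vs cont=0.0000 → 0.0000 [wait]  ⇒ S*(7)=73.5480
t_6: node(6,0) S=37.4709 payoff=94.4691 vs cont=94.0840 → 94.4691 [stop]  node(6,1) S=58.7416 payoff=73.1984 vs cont=72.8134 → 73.1984 [stop]  node(6,2) S=92.0865 payoff=39.8535 vs cont=41.8014 → 41.8014 [wait]  node(6,3) S=144.3600 payoff=0.0000 vs cont=11.9639 → 11.9639 [wait]  node(6,4) S=226.3068 payoff=0.0000 vs cont=0.0000 → 0.0000 [wait]  node(6,5) S=354.7712 payoff=0.0000 vs cont=0.0000 → 0.0000 [wait]  node(6,6) S=556.1591 payoff=0.0000 vs cont=0.0000 → 0.0000 [wait]  ⇒ S*(6)=58.7416
t_5: node(5,0) S=46.9159 payoff=85.0241 vs cont=84.6391 → 85.0241 [stop]  node(5,1) S=73.5480 payoff=58.3920 vs cont=58.8819 → 58.8819 [wait]  node(5,2) S=115.2979 payoff=16.6421 vs cont=28.2770 → 28.2770 [wait]  node(5,3) S=180.7475 payoff=0.0000 vs cont=6.5551 → 6.5551 [wait]  node(5,4) S=283.3498 payoff=0.0000 vs cont=0.0000 → 0.0000 [wait]  node(5,5) S=444.1950 payoff=0.0000 vs cont=0.0000 → 0.0000 [wait]  ⇒ S*(5)=46.9159
t_4: node(4,0) S=58.7416 payoff=73.1984 vs cont=73.0335 → 73.1984 [stop]  node(4,1) S=92.0865 payoff=39.8535 vs cont=44.9630 → 44.9630 [wait]  node(4,2) S=144.3600 payoff=0.0000 vs cont=18.4375 → 18.4375 [wait]  node(4,3) S=226.3068 payoff=0.0000 vs cont=3.5915 → 3.5915 [wait]  node(4,4) S=354.7712 payoff=0.0000 vs cont=0.0000 → 0.0000 [wait]  ⇒ S*(4)=58.7416
t_3: node(3,0) S=73.5480 payoff=58.3920 vs cont=60.3021 → 60.3021 [wait]  node(3,1) S=115.2979 payoff=16.6421 vs cont=32.9171 → 32.9171 [wait]  node(3,2) S=180.7475 payoff=0.0000 vs cont=11.7152 → 11.7152 [wait]  node(3,3) S=283.3498 payoff=0.0000 vs cont=1.9678 → 1.9678 [wait]  ⇒ S*(3)=-
t_2: node(2,0) S=92.0865 payoff=39.8535 vs cont=47.8254 → 47.8254 [wait]  node(2,1) S=144.3600 payoff=0.0000 vs cont=23.2976 → 23.2976 [wait]  node(2,2) S=226.3068 payoff=0.0000 vs cont=7.3027 → 7.3027 [wait]  ⇒ S*(2)=-
t_1: node(1,0) S=115.2979 payoff=16.6421 vs cont=36.6685 → 36.6685 [wait]  node(1,1) S=180.7475 payoff=0.0000 vs cont=16.0450 → 16.0450 [wait]  ⇒ S*(1)=-
t_0: node(0,0) S=144.3600 payoff=0.0000 vs cont=27.2979 → 27.2979 [wait]  ⇒ S*(0)=-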